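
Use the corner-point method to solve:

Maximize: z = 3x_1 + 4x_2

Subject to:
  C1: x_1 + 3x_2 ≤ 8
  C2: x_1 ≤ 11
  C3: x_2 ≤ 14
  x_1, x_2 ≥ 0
Each vertex is the intersection of two constraint boundaries that also satisfies all remaining constraints:
  x_1 = 0 and x_2 = 0 → (0, 0)
  x_1 + 3x_2 = 8 and x_2 = 0 → (8, 0)
  x_1 + 3x_2 = 8 and x_1 = 0 → (0, 2.667)

Evaluating z = 3x_1 + 4x_2 at each vertex:
  (0, 0): z = 0
  (8, 0): z = 24
  (0, 2.667): z = 10.67

The maximum is at (8, 0) with z = 24.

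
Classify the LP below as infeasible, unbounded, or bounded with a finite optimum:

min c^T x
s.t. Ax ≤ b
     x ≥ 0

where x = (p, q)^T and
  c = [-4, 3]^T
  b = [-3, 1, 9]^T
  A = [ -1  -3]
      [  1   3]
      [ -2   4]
One constraint requires p + 3q ≤ 1, while the constraint -p - 3q ≤ -3 is equivalent to p + 3q ≥ 3. Together they would need 3 ≤ p + 3q ≤ 1, which is impossible since 3 > 1. No point satisfies all constraints.

The feasible region is empty; the LP is infeasible.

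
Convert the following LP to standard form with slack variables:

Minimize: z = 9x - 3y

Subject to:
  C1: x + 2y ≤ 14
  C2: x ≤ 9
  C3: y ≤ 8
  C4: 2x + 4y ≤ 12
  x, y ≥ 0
min z = 9x - 3y

s.t.
  x + 2y + s1 = 14
  x + s2 = 9
  y + s3 = 8
  2x + 4y + s4 = 12
  x, y, s1, s2, s3, s4 ≥ 0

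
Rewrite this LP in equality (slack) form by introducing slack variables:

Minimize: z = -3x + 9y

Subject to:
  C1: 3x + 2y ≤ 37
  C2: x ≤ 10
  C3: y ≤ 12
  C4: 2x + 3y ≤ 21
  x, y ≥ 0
min z = -3x + 9y

s.t.
  3x + 2y + s1 = 37
  x + s2 = 10
  y + s3 = 12
  2x + 3y + s4 = 21
  x, y, s1, s2, s3, s4 ≥ 0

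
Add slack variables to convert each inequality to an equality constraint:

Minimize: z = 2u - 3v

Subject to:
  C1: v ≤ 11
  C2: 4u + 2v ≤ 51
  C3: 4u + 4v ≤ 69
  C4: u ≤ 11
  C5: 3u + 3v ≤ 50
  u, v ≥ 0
min z = 2u - 3v

s.t.
  v + s1 = 11
  4u + 2v + s2 = 51
  4u + 4v + s3 = 69
  u + s4 = 11
  3u + 3v + s5 = 50
  u, v, s1, s2, s3, s4, s5 ≥ 0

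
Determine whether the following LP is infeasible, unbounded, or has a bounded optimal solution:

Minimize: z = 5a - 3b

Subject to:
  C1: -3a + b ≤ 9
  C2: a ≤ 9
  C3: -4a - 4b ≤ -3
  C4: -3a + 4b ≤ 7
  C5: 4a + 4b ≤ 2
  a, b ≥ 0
C5 requires 4a + 4b ≤ 2, while C3 (-4a - 4b ≤ -3) is equivalent to 4a + 4b ≥ 3. Together they would need 3 ≤ 4a + 4b ≤ 2, which is impossible since 3 > 2. No point satisfies all constraints.

Infeasible — the constraint set is empty.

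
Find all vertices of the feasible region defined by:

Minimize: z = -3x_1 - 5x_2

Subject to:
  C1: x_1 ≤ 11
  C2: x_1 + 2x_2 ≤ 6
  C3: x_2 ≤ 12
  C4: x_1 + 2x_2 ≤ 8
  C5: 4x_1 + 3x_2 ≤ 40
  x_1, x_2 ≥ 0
Each vertex is the intersection of two constraint boundaries that also satisfies all remaining constraints:
  x_1 = 0 and x_2 = 0 → (0, 0)
  x_1 + 2x_2 = 6 and x_2 = 0 → (6, 0)
  x_1 + 2x_2 = 6 and x_1 = 0 → (0, 3)

Vertices: (0, 0), (6, 0), (0, 3)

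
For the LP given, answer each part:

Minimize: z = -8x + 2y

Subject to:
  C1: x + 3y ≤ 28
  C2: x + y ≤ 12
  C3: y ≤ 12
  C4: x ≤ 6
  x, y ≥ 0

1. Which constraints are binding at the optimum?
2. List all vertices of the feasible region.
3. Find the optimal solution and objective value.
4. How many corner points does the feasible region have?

1. C4, y ≥ 0
2. (0, 0), (6, 0), (6, 6), (4, 8), (0, 9.333)
3. x = 6, y = 0, z = -48
4. 5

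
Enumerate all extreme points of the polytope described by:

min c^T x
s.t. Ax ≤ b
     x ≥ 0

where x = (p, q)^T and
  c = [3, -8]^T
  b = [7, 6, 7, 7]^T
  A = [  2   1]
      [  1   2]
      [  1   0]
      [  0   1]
Each vertex is the intersection of two constraint boundaries that also satisfies all remaining constraints:
  p = 0 and q = 0 → (0, 0)
  2p + q = 7 and q = 0 → (3.5, 0)
  2p + q = 7 and p + 2q = 6 → (2.667, 1.667)
  p + 2q = 6 and p = 0 → (0, 3)

Vertices: (0, 0), (3.5, 0), (2.667, 1.667), (0, 3)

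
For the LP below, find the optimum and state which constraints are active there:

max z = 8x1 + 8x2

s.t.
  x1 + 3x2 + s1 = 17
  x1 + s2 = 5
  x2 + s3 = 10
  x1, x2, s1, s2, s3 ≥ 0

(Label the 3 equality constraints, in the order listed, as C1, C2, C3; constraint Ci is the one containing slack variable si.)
Optimal: x1 = 5, x2 = 4
Slack at optimum:
  C1: slack = 0 (binding)
  C2: slack = 0 (binding)
  C3: slack = 6
  x1 ≥ 0: x1 = 5
  x2 ≥ 0: x2 = 4
Binding constraints: C1, C2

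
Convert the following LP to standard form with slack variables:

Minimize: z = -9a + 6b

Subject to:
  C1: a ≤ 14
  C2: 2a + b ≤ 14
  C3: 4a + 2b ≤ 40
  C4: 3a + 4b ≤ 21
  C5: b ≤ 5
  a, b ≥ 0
min z = -9a + 6b

s.t.
  a + s1 = 14
  2a + b + s2 = 14
  4a + 2b + s3 = 40
  3a + 4b + s4 = 21
  b + s5 = 5
  a, b, s1, s2, s3, s4, s5 ≥ 0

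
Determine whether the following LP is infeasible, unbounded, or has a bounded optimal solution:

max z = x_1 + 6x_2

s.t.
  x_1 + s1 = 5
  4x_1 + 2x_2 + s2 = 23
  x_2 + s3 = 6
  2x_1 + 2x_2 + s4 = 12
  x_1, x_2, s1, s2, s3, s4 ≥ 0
The point (0, 6) satisfies every constraint, so the LP is feasible; the constraints give x_1 ≤ 5 and x_2 ≤ 6, which with x_1, x_2 ≥ 0 keep the feasible region inside a bounded box. A feasible, bounded LP attains a finite optimum at a vertex.

Bounded optimum: z* = 36 at (0, 6).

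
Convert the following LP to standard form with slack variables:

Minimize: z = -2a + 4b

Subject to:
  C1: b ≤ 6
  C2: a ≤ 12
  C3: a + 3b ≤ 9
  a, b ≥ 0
min z = -2a + 4b

s.t.
  b + s1 = 6
  a + s2 = 12
  a + 3b + s3 = 9
  a, b, s1, s2, s3 ≥ 0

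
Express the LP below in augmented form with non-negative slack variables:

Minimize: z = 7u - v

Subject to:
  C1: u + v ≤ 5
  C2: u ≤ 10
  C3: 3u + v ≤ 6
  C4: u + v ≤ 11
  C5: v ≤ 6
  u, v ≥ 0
min z = 7u - v

s.t.
  u + v + s1 = 5
  u + s2 = 10
  3u + v + s3 = 6
  u + v + s4 = 11
  v + s5 = 6
  u, v, s1, s2, s3, s4, s5 ≥ 0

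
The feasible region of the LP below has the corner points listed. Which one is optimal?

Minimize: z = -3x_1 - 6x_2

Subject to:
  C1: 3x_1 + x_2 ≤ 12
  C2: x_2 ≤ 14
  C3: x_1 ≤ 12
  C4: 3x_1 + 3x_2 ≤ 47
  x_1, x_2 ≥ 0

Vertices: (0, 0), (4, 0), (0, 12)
Evaluating z = -3x_1 - 6x_2 at each vertex:
  (0, 0): z = 0
  (4, 0): z = -12
  (0, 12): z = -72

The smallest value is z = -72, attained at (0, 12).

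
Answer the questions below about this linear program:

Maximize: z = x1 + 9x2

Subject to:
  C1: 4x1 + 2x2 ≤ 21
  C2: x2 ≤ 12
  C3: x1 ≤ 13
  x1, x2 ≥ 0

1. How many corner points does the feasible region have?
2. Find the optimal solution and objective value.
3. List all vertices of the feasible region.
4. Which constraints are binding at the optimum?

1. 3
2. x1 = 0, x2 = 10.5, z = 94.5
3. (0, 0), (5.25, 0), (0, 10.5)
4. C1, x1 ≥ 0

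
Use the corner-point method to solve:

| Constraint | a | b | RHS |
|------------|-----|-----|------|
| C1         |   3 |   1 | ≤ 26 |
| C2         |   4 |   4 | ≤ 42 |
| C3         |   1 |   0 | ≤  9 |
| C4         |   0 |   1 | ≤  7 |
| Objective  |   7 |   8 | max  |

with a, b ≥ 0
Each vertex is the intersection of two constraint boundaries that also satisfies all remaining constraints:
  a = 0 and b = 0 → (0, 0)
  3a + b = 26 and b = 0 → (8.667, 0)
  3a + b = 26 and 4a + 4b = 42 → (7.75, 2.75)
  4a + 4b = 42 and b = 7 → (3.5, 7)
  b = 7 and a = 0 → (0, 7)

Evaluating z = 7a + 8b at each vertex:
  (0, 0): z = 0
  (8.667, 0): z = 60.67
  (7.75, 2.75): z = 76.25
  (3.5, 7): z = 80.5
  (0, 7): z = 56

The maximum is at (3.5, 7) with z = 80.5.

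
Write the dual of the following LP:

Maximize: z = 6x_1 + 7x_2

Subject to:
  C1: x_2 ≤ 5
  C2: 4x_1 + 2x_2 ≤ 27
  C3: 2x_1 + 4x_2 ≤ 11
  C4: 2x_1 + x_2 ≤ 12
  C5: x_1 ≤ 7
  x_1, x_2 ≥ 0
Minimize: z = 5y1 + 27y2 + 11y3 + 12y4 + 7y5

Subject to:
  C1: -4y2 - 2y3 - 2y4 - y5 ≤ -6
  C2: -y1 - 2y2 - 4y3 - y4 ≤ -7
  y1, y2, y3, y4, y5 ≥ 0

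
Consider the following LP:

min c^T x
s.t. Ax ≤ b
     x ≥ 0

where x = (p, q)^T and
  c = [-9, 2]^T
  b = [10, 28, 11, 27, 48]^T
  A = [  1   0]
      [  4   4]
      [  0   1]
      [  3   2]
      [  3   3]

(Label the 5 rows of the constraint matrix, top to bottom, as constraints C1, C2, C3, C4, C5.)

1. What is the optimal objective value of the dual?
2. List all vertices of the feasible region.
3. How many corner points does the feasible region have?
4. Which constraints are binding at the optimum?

1. -63 (by strong duality, equal to the primal optimum)
2. (0, 0), (7, 0), (0, 7)
3. 3
4. C2, q ≥ 0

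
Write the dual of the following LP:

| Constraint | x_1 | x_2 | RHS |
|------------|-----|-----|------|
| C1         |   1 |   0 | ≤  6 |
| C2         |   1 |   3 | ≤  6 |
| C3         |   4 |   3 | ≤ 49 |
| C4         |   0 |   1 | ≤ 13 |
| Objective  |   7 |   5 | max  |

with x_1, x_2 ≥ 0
Minimize: z = 6y1 + 6y2 + 49y3 + 13y4

Subject to:
  C1: -y1 - y2 - 4y3 ≤ -7
  C2: -3y2 - 3y3 - y4 ≤ -5
  y1, y2, y3, y4 ≥ 0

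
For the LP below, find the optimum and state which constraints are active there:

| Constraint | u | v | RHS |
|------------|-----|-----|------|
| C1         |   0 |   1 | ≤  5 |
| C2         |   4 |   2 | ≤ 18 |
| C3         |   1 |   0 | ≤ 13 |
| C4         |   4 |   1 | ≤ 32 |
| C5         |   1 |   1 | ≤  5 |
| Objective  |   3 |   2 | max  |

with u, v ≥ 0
Optimal: u = 4, v = 1
Slack at optimum:
  C1: slack = 4
  C2: slack = 0 (binding)
  C3: slack = 9
  C4: slack = 15
  C5: slack = 0 (binding)
  u ≥ 0: u = 4
  v ≥ 0: v = 1
Binding constraints: C2, C5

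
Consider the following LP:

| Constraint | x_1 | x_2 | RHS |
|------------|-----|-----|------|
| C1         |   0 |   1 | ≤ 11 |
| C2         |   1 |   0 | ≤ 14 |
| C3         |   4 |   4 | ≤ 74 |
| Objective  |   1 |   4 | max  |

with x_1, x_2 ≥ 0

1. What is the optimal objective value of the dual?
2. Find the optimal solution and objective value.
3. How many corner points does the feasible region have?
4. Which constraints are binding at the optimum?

1. 51.5 (by strong duality, equal to the primal optimum)
2. x_1 = 7.5, x_2 = 11, z = 51.5
3. 5
4. C1, C3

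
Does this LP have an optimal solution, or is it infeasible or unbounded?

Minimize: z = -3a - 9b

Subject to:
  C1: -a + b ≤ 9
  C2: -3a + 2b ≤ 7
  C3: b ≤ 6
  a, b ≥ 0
Feasible point: (0, 0) satisfies every constraint, so the LP is feasible.
Direction d = (1, 0): for each constraint row a, a·d ≤ 0 —
  (-1)(1) + (1)(0) = -1 ≤ 0
  (-3)(1) + (2)(0) = -3 ≤ 0
  (0)(1) + (1)(0) = 0 ≤ 0
and d ≥ 0, so (0, 0) + t·d stays feasible for every t ≥ 0. Along this ray z = -3a - 9b changes by -3 per unit t, so z → −∞.

Unbounded: there is a feasible ray along which z → −∞.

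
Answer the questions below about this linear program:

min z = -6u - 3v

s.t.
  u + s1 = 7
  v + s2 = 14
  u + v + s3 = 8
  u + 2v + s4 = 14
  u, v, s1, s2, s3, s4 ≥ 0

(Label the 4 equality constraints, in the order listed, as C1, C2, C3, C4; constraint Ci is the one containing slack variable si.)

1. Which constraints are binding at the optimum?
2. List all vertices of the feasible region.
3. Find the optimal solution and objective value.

1. C1, C3
2. (0, 0), (7, 0), (7, 1), (2, 6), (0, 7)
3. u = 7, v = 1, z = -45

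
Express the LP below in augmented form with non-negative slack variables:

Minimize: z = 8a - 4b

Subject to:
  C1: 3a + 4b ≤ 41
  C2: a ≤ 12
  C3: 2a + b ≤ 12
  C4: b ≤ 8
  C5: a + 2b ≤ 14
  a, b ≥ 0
min z = 8a - 4b

s.t.
  3a + 4b + s1 = 41
  a + s2 = 12
  2a + b + s3 = 12
  b + s4 = 8
  a + 2b + s5 = 14
  a, b, s1, s2, s3, s4, s5 ≥ 0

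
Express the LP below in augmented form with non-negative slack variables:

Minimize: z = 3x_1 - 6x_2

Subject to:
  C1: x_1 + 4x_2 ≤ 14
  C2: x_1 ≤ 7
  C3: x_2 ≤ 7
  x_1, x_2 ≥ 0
min z = 3x_1 - 6x_2

s.t.
  x_1 + 4x_2 + s1 = 14
  x_1 + s2 = 7
  x_2 + s3 = 7
  x_1, x_2, s1, s2, s3 ≥ 0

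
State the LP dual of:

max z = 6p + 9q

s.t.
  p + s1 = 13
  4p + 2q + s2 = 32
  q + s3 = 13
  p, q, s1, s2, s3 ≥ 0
Minimize: z = 13y1 + 32y2 + 13y3

Subject to:
  C1: -y1 - 4y2 ≤ -6
  C2: -2y2 - y3 ≤ -9
  y1, y2, y3 ≥ 0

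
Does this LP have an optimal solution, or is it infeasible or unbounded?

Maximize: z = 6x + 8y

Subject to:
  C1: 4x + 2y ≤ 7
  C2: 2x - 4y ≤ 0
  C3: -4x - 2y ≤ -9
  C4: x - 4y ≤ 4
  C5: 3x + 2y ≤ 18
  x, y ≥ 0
C1 requires 4x + 2y ≤ 7, while C3 (-4x - 2y ≤ -9) is equivalent to 4x + 2y ≥ 9. Together they would need 9 ≤ 4x + 2y ≤ 7, which is impossible since 9 > 7. No point satisfies all constraints.

The feasible region is empty; the LP is infeasible.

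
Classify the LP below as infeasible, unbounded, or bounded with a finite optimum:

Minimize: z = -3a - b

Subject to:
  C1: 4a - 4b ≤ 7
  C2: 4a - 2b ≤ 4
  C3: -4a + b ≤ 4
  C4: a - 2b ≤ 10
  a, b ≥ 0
Feasible point: (0, 0) satisfies every constraint, so the LP is feasible.
Direction d = (1, 2): for each constraint row a, a·d ≤ 0 —
  (4)(1) + (-4)(2) = -4 ≤ 0
  (4)(1) + (-2)(2) = 0 ≤ 0
  (-4)(1) + (1)(2) = -2 ≤ 0
  (1)(1) + (-2)(2) = -3 ≤ 0
and d ≥ 0, so (0, 0) + t·d stays feasible for every t ≥ 0. Along this ray z = -3a - b changes by -5 per unit t, so z → −∞.

Unbounded — the objective can decrease without bound over the feasible region.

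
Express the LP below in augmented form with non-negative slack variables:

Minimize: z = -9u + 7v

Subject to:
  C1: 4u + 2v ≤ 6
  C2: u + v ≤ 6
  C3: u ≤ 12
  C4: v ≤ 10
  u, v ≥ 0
min z = -9u + 7v

s.t.
  4u + 2v + s1 = 6
  u + v + s2 = 6
  u + s3 = 12
  v + s4 = 10
  u, v, s1, s2, s3, s4 ≥ 0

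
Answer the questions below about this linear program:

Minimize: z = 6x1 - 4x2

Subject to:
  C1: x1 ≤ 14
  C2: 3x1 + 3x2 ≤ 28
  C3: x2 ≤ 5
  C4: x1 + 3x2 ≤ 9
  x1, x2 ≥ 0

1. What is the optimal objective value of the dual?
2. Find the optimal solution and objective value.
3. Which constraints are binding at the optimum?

1. -12 (by strong duality, equal to the primal optimum)
2. x1 = 0, x2 = 3, z = -12
3. C4, x1 ≥ 0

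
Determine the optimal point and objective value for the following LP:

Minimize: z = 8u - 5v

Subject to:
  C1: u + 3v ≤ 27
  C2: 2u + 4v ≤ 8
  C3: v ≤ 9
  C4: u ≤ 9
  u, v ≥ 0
Each vertex is the intersection of two constraint boundaries that also satisfies all remaining constraints:
  u = 0 and v = 0 → (0, 0)
  2u + 4v = 8 and v = 0 → (4, 0)
  2u + 4v = 8 and u = 0 → (0, 2)

Evaluating z = 8u - 5v at each vertex:
  (0, 0): z = 0
  (4, 0): z = 32
  (0, 2): z = -10

The minimum is at (0, 2) with z = -10.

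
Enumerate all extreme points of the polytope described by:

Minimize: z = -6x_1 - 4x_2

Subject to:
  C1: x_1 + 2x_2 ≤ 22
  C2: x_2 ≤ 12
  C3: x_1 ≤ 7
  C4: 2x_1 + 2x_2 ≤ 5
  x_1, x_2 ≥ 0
Each vertex is the intersection of two constraint boundaries that also satisfies all remaining constraints:
  x_1 = 0 and x_2 = 0 → (0, 0)
  2x_1 + 2x_2 = 5 and x_2 = 0 → (2.5, 0)
  2x_1 + 2x_2 = 5 and x_1 = 0 → (0, 2.5)

Vertices: (0, 0), (2.5, 0), (0, 2.5)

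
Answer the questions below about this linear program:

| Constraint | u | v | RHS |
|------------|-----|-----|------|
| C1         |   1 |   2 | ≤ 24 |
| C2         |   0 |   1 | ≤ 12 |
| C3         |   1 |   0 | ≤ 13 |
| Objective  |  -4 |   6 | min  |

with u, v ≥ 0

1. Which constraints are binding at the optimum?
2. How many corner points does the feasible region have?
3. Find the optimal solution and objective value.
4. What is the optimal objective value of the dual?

1. C3, v ≥ 0
2. 4
3. u = 13, v = 0, z = -52
4. -52 (by strong duality, equal to the primal optimum)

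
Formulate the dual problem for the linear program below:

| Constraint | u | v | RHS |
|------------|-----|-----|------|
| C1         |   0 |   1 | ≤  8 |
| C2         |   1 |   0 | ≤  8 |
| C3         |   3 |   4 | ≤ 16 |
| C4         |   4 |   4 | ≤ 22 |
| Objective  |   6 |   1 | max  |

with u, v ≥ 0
Minimize: z = 8y1 + 8y2 + 16y3 + 22y4

Subject to:
  C1: -y2 - 3y3 - 4y4 ≤ -6
  C2: -y1 - 4y3 - 4y4 ≤ -1
  y1, y2, y3, y4 ≥ 0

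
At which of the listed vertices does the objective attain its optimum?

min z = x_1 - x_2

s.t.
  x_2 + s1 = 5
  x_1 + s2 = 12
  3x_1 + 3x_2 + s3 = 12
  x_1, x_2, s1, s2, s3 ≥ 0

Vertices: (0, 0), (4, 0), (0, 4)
(0, 4) with z = -4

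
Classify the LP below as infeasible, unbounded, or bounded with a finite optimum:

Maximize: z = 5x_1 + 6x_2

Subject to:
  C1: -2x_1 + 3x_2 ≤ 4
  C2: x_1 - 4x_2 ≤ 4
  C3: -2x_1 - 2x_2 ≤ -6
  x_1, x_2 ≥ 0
Feasible point: (1, 2) satisfies every constraint, so the LP is feasible.
Direction d = (3, 2): for each constraint row a, a·d ≤ 0 —
  (-2)(3) + (3)(2) = 0 ≤ 0
  (1)(3) + (-4)(2) = -5 ≤ 0
  (-2)(3) + (-2)(2) = -10 ≤ 0
and d ≥ 0, so (1, 2) + t·d stays feasible for every t ≥ 0. Along this ray z = 5x_1 + 6x_2 changes by 27 per unit t, so z → +∞.

The LP is unbounded; z can be made arbitrarily large.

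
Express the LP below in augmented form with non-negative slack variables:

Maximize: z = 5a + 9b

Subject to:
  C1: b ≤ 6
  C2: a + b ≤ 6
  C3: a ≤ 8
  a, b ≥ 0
max z = 5a + 9b

s.t.
  b + s1 = 6
  a + b + s2 = 6
  a + s3 = 8
  a, b, s1, s2, s3 ≥ 0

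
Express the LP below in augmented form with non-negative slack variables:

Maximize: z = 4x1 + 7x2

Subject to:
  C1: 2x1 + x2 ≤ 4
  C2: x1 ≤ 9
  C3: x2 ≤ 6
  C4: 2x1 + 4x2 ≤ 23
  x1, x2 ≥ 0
max z = 4x1 + 7x2

s.t.
  2x1 + x2 + s1 = 4
  x1 + s2 = 9
  x2 + s3 = 6
  2x1 + 4x2 + s4 = 23
  x1, x2, s1, s2, s3, s4 ≥ 0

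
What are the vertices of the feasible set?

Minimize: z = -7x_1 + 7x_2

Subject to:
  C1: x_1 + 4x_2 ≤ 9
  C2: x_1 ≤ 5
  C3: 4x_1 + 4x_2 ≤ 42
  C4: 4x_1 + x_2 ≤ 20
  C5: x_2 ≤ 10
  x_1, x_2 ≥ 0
Each vertex is the intersection of two constraint boundaries that also satisfies all remaining constraints:
  x_1 = 0 and x_2 = 0 → (0, 0)
  x_1 = 5 and 4x_1 + x_2 = 20 → (5, 0)
  x_1 + 4x_2 = 9 and 4x_1 + x_2 = 20 → (4.733, 1.067)
  x_1 + 4x_2 = 9 and x_1 = 0 → (0, 2.25)

Vertices: (0, 0), (5, 0), (4.733, 1.067), (0, 2.25)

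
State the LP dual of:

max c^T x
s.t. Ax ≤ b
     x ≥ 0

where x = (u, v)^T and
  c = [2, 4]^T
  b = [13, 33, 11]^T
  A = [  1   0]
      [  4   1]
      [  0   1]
Minimize: z = 13y1 + 33y2 + 11y3

Subject to:
  C1: -y1 - 4y2 ≤ -2
  C2: -y2 - y3 ≤ -4
  y1, y2, y3 ≥ 0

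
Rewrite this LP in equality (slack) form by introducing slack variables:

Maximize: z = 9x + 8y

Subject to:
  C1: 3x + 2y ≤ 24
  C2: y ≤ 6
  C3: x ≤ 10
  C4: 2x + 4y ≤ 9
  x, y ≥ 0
max z = 9x + 8y

s.t.
  3x + 2y + s1 = 24
  y + s2 = 6
  x + s3 = 10
  2x + 4y + s4 = 9
  x, y, s1, s2, s3, s4 ≥ 0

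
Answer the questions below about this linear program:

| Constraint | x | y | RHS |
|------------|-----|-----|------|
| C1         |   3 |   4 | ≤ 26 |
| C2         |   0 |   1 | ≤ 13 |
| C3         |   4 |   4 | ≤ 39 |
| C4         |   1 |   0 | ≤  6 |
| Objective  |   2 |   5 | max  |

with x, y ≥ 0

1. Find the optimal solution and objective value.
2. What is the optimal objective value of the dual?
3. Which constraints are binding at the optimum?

1. x = 0, y = 6.5, z = 32.5
2. 32.5 (by strong duality, equal to the primal optimum)
3. C1, x ≥ 0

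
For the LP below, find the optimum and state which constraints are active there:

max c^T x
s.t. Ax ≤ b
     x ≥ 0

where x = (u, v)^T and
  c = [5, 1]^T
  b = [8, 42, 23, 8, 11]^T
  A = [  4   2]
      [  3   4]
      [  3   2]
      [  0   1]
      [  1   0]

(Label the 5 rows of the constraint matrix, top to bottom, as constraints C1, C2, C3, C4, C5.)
Optimal: u = 2, v = 0
Slack at optimum:
  C1: slack = 0 (binding)
  C2: slack = 36
  C3: slack = 17
  C4: slack = 8
  C5: slack = 9
  u ≥ 0: u = 2
  v ≥ 0: v = 0 (binding)
Binding constraints: C1, v ≥ 0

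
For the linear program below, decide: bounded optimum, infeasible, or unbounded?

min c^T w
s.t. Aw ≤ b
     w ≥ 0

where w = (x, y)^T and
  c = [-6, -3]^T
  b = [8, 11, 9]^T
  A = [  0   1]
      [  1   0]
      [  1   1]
The point (9, 0) satisfies every constraint, so the LP is feasible; the constraints give x ≤ 11 and y ≤ 8, which with x, y ≥ 0 keep the feasible region inside a bounded box. A feasible, bounded LP attains a finite optimum at a vertex.

Evaluating z = -6x - 3y at each vertex:
  (0, 0): z = 0
  (9, 0): z = -54
  (1, 8): z = -30
  (0, 8): z = -24

Bounded optimum: z* = -54 at (9, 0).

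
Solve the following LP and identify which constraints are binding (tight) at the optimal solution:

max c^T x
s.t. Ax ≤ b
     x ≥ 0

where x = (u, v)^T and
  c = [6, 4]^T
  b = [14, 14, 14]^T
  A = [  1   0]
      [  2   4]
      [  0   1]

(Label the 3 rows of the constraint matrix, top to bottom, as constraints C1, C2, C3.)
Optimal: u = 7, v = 0
Slack at optimum:
  C1: slack = 7
  C2: slack = 0 (binding)
  C3: slack = 14
  u ≥ 0: u = 7
  v ≥ 0: v = 0 (binding)
Binding constraints: C2, v ≥ 0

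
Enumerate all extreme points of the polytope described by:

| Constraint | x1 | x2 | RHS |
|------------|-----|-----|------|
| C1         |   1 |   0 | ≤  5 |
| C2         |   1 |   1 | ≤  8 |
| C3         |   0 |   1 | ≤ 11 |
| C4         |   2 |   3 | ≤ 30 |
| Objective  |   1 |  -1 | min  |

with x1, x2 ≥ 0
Each vertex is the intersection of two constraint boundaries that also satisfies all remaining constraints:
  x1 = 0 and x2 = 0 → (0, 0)
  x1 = 5 and x2 = 0 → (5, 0)
  x1 = 5 and x1 + x2 = 8 → (5, 3)
  x1 + x2 = 8 and x1 = 0 → (0, 8)

Vertices: (0, 0), (5, 0), (5, 3), (0, 8)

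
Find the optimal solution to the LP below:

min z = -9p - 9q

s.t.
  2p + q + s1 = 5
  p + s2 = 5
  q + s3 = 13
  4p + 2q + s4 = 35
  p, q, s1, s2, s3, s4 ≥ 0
p = 0, q = 5, z = -45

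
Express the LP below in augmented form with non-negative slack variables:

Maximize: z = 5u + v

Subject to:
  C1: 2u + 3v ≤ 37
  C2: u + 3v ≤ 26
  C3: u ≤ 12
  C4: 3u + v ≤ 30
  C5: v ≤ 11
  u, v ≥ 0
max z = 5u + v

s.t.
  2u + 3v + s1 = 37
  u + 3v + s2 = 26
  u + s3 = 12
  3u + v + s4 = 30
  v + s5 = 11
  u, v, s1, s2, s3, s4, s5 ≥ 0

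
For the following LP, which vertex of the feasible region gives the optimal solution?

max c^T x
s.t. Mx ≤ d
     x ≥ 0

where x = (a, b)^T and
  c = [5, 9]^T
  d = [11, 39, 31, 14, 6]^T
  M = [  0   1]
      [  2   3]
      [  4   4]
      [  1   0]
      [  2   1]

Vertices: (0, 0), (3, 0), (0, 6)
Evaluating z = 5a + 9b at each vertex:
  (0, 0): z = 0
  (3, 0): z = 15
  (0, 6): z = 54

The largest value is z = 54, attained at (0, 6).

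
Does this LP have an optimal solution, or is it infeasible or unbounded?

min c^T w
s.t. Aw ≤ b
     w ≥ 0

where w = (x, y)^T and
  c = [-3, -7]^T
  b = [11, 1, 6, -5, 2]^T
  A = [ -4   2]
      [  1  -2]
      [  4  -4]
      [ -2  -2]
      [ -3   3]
Feasible point: (2, 1) satisfies every constraint, so the LP is feasible.
Direction d = (1, 1): for each constraint row a, a·d ≤ 0 —
  (-4)(1) + (2)(1) = -2 ≤ 0
  (1)(1) + (-2)(1) = -1 ≤ 0
  (4)(1) + (-4)(1) = 0 ≤ 0
  (-2)(1) + (-2)(1) = -4 ≤ 0
  (-3)(1) + (3)(1) = 0 ≤ 0
and d ≥ 0, so (2, 1) + t·d stays feasible for every t ≥ 0. Along this ray z = -3x - 7y changes by -10 per unit t, so z → −∞.

The LP is unbounded; z can be made arbitrarily small.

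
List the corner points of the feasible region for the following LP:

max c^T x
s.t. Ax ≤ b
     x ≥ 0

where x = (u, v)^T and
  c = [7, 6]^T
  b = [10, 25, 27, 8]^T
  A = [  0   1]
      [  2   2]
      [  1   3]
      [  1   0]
Each vertex is the intersection of two constraint boundaries that also satisfies all remaining constraints:
  u = 0 and v = 0 → (0, 0)
  u = 8 and v = 0 → (8, 0)
  2u + 2v = 25 and u = 8 → (8, 4.5)
  2u + 2v = 25 and u + 3v = 27 → (5.25, 7.25)
  u + 3v = 27 and u = 0 → (0, 9)

Vertices: (0, 0), (8, 0), (8, 4.5), (5.25, 7.25), (0, 9)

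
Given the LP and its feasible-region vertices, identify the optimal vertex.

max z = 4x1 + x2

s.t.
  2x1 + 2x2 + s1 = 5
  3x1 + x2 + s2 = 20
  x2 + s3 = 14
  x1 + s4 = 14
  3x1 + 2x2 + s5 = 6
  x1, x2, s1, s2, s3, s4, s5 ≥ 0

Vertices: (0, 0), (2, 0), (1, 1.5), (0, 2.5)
(2, 0) with z = 8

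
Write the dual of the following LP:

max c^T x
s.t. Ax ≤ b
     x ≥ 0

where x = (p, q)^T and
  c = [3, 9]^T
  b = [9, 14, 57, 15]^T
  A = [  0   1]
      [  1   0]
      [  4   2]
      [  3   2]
Minimize: z = 9y1 + 14y2 + 57y3 + 15y4

Subject to:
  C1: -y2 - 4y3 - 3y4 ≤ -3
  C2: -y1 - 2y3 - 2y4 ≤ -9
  y1, y2, y3, y4 ≥ 0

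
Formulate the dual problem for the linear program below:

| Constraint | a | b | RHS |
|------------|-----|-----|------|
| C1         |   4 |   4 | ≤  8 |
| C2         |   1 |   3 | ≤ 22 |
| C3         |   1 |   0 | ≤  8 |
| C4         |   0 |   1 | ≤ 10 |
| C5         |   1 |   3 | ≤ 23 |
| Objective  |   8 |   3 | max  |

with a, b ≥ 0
Minimize: z = 8y1 + 22y2 + 8y3 + 10y4 + 23y5

Subject to:
  C1: -4y1 - y2 - y3 - y5 ≤ -8
  C2: -4y1 - 3y2 - y4 - 3y5 ≤ -3
  y1, y2, y3, y4, y5 ≥ 0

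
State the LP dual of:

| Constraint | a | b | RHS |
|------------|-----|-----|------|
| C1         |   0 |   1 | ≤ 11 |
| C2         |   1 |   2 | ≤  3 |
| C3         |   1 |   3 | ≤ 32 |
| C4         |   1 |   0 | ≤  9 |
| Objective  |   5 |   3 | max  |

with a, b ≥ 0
Minimize: z = 11y1 + 3y2 + 32y3 + 9y4

Subject to:
  C1: -y2 - y3 - y4 ≤ -5
  C2: -y1 - 2y2 - 3y3 ≤ -3
  y1, y2, y3, y4 ≥ 0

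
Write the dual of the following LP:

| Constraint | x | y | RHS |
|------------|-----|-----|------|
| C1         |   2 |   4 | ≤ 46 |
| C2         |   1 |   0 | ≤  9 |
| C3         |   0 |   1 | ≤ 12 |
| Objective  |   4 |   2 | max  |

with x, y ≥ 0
Minimize: z = 46y1 + 9y2 + 12y3

Subject to:
  C1: -2y1 - y2 ≤ -4
  C2: -4y1 - y3 ≤ -2
  y1, y2, y3 ≥ 0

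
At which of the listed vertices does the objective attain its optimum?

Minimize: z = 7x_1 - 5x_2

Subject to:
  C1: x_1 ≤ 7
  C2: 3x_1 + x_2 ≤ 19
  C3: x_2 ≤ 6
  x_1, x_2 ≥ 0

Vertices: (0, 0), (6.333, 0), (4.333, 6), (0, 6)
Evaluating z = 7x_1 - 5x_2 at each vertex:
  (0, 0): z = 0
  (6.333, 0): z = 44.33
  (4.333, 6): z = 0.3333
  (0, 6): z = -30

The smallest value is z = -30, attained at (0, 6).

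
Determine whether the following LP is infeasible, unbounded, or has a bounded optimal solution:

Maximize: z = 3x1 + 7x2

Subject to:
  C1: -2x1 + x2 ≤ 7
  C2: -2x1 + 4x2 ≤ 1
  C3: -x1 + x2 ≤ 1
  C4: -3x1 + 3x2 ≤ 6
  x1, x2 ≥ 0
Feasible point: (0, 0) satisfies every constraint, so the LP is feasible.
Direction d = (1, 0): for each constraint row a, a·d ≤ 0 —
  (-2)(1) + (1)(0) = -2 ≤ 0
  (-2)(1) + (4)(0) = -2 ≤ 0
  (-1)(1) + (1)(0) = -1 ≤ 0
  (-3)(1) + (3)(0) = -3 ≤ 0
and d ≥ 0, so (0, 0) + t·d stays feasible for every t ≥ 0. Along this ray z = 3x1 + 7x2 changes by 3 per unit t, so z → +∞.

The LP is unbounded; z can be made arbitrarily large.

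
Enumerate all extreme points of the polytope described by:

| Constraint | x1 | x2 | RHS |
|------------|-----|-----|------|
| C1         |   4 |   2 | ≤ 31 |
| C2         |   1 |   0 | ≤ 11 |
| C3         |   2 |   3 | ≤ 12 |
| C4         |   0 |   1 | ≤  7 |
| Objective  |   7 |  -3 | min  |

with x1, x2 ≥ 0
Each vertex is the intersection of two constraint boundaries that also satisfies all remaining constraints:
  x1 = 0 and x2 = 0 → (0, 0)
  2x1 + 3x2 = 12 and x2 = 0 → (6, 0)
  2x1 + 3x2 = 12 and x1 = 0 → (0, 4)

Vertices: (0, 0), (6, 0), (0, 4)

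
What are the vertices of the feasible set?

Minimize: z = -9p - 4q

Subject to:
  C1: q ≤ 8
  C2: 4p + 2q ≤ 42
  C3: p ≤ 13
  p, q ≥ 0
Each vertex is the intersection of two constraint boundaries that also satisfies all remaining constraints:
  p = 0 and q = 0 → (0, 0)
  4p + 2q = 42 and q = 0 → (10.5, 0)
  q = 8 and 4p + 2q = 42 → (6.5, 8)
  q = 8 and p = 0 → (0, 8)

Vertices: (0, 0), (10.5, 0), (6.5, 8), (0, 8)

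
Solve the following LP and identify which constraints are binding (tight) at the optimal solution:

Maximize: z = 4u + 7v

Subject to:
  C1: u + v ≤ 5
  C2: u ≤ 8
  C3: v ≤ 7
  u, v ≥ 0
Optimal: u = 0, v = 5
Binding: C1, u ≥ 0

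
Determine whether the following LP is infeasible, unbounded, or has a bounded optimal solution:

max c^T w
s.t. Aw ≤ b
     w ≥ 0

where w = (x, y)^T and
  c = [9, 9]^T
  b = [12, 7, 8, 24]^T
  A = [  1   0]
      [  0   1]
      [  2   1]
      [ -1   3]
The point (0.5, 7) satisfies every constraint, so the LP is feasible; the constraints give x ≤ 12 and y ≤ 7, which with x, y ≥ 0 keep the feasible region inside a bounded box. A feasible, bounded LP attains a finite optimum at a vertex.

Evaluating z = 9x + 9y at each vertex:
  (0, 0): z = 0
  (4, 0): z = 36
  (0.5, 7): z = 67.5
  (0, 7): z = 63

The LP has an optimal solution: (0.5, 7) with z = 67.5.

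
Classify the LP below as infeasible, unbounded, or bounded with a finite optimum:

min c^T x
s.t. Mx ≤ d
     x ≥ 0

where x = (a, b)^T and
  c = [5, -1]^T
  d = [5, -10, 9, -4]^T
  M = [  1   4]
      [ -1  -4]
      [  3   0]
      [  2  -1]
One constraint requires a + 4b ≤ 5, while the constraint -a - 4b ≤ -10 is equivalent to a + 4b ≥ 10. Together they would need 10 ≤ a + 4b ≤ 5, which is impossible since 10 > 5. No point satisfies all constraints.

Infeasible: no point satisfies all constraints simultaneously.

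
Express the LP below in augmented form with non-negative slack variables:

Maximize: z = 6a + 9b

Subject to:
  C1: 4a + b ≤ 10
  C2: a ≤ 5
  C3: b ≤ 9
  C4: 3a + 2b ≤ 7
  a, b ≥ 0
max z = 6a + 9b

s.t.
  4a + b + s1 = 10
  a + s2 = 5
  b + s3 = 9
  3a + 2b + s4 = 7
  a, b, s1, s2, s3, s4 ≥ 0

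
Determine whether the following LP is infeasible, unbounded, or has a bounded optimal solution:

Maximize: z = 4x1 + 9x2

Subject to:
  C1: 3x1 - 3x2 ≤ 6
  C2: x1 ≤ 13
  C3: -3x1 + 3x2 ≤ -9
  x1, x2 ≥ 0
C1 requires 3x1 - 3x2 ≤ 6, while C3 (-3x1 + 3x2 ≤ -9) is equivalent to 3x1 - 3x2 ≥ 9. Together they would need 9 ≤ 3x1 - 3x2 ≤ 6, which is impossible since 9 > 6. No point satisfies all constraints.

Infeasible: no point satisfies all constraints simultaneously.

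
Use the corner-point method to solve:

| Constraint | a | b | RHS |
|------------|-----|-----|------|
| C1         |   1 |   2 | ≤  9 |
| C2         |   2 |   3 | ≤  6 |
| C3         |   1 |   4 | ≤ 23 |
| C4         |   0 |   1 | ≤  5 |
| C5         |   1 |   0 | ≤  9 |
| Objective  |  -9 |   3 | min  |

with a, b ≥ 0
Each vertex is the intersection of two constraint boundaries that also satisfies all remaining constraints:
  a = 0 and b = 0 → (0, 0)
  2a + 3b = 6 and b = 0 → (3, 0)
  2a + 3b = 6 and a = 0 → (0, 2)

Evaluating z = -9a + 3b at each vertex:
  (0, 0): z = 0
  (3, 0): z = -27
  (0, 2): z = 6

The minimum is at (3, 0) with z = -27.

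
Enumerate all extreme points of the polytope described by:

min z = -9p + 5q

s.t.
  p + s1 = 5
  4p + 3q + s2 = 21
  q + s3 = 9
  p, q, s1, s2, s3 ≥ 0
Each vertex is the intersection of two constraint boundaries that also satisfies all remaining constraints:
  p = 0 and q = 0 → (0, 0)
  p = 5 and q = 0 → (5, 0)
  p = 5 and 4p + 3q = 21 → (5, 0.3333)
  4p + 3q = 21 and p = 0 → (0, 7)

Vertices: (0, 0), (5, 0), (5, 0.3333), (0, 7)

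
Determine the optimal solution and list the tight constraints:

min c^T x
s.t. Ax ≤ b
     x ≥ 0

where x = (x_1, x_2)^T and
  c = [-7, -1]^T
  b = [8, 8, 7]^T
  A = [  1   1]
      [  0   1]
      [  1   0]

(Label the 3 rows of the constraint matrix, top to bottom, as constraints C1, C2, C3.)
Optimal: x_1 = 7, x_2 = 1
Slack at optimum:
  C1: slack = 0 (binding)
  C2: slack = 7
  C3: slack = 0 (binding)
  x_1 ≥ 0: x_1 = 7
  x_2 ≥ 0: x_2 = 1
Binding constraints: C1, C3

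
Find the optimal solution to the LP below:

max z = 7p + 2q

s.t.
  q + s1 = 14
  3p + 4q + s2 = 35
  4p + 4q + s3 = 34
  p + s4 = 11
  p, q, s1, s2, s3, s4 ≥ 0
Each vertex is the intersection of two constraint boundaries that also satisfies all remaining constraints:
  p = 0 and q = 0 → (0, 0)
  4p + 4q = 34 and q = 0 → (8.5, 0)
  4p + 4q = 34 and p = 0 → (0, 8.5)

Evaluating z = 7p + 2q at each vertex:
  (0, 0): z = 0
  (8.5, 0): z = 59.5
  (0, 8.5): z = 17

The maximum is at (8.5, 0) with z = 59.5.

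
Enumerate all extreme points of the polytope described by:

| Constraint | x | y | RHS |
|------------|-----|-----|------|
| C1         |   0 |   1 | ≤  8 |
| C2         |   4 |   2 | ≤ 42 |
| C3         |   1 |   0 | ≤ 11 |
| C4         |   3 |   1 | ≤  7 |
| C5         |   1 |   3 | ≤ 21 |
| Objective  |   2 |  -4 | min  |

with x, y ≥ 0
Each vertex is the intersection of two constraint boundaries that also satisfies all remaining constraints:
  x = 0 and y = 0 → (0, 0)
  3x + y = 7 and y = 0 → (2.333, 0)
  3x + y = 7 and x + 3y = 21 → (0, 7)

Vertices: (0, 0), (2.333, 0), (0, 7)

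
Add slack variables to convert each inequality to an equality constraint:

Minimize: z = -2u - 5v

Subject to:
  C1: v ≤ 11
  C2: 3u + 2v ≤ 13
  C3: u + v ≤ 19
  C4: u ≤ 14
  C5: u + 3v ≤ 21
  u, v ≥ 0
min z = -2u - 5v

s.t.
  v + s1 = 11
  3u + 2v + s2 = 13
  u + v + s3 = 19
  u + s4 = 14
  u + 3v + s5 = 21
  u, v, s1, s2, s3, s4, s5 ≥ 0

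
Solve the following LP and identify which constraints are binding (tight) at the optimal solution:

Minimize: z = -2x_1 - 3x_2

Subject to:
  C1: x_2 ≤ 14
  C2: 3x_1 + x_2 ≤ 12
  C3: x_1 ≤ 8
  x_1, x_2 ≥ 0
Optimal: x_1 = 0, x_2 = 12
Slack at optimum:
  C1: slack = 2
  C2: slack = 0 (binding)
  C3: slack = 8
  x_1 ≥ 0: x_1 = 0 (binding)
  x_2 ≥ 0: x_2 = 12
Binding constraints: C2, x_1 ≥ 0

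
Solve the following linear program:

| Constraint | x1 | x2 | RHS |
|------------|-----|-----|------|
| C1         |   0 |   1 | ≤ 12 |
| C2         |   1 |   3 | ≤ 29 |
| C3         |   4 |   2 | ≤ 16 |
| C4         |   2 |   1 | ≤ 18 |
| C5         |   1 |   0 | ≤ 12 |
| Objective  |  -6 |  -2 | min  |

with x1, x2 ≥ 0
x1 = 4, x2 = 0, z = -24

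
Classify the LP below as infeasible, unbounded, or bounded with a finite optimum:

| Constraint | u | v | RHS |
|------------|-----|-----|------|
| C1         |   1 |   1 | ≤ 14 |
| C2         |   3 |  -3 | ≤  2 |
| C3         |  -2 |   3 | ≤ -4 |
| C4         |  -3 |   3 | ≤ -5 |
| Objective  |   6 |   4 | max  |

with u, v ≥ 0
C2 requires 3u - 3v ≤ 2, while C4 (-3u + 3v ≤ -5) is equivalent to 3u - 3v ≥ 5. Together they would need 5 ≤ 3u - 3v ≤ 2, which is impossible since 5 > 2. No point satisfies all constraints.

The feasible region is empty; the LP is infeasible.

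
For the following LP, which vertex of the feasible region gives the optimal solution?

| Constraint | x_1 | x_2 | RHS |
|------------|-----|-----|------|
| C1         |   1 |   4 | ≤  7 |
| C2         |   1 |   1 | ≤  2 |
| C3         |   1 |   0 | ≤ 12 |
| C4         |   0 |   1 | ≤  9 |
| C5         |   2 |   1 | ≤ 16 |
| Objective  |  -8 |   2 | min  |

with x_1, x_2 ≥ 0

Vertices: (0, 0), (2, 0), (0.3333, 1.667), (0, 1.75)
(2, 0) with z = -16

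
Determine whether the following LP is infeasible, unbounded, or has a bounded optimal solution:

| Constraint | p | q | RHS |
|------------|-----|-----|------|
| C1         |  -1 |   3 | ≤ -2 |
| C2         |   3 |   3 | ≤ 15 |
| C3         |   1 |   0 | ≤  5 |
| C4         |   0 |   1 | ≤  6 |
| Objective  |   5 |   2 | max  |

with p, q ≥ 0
The point (5, 0) satisfies every constraint, so the LP is feasible; the constraints give p ≤ 5 and q ≤ 6, which with p, q ≥ 0 keep the feasible region inside a bounded box. A feasible, bounded LP attains a finite optimum at a vertex.

Bounded optimum: z* = 25 at (5, 0).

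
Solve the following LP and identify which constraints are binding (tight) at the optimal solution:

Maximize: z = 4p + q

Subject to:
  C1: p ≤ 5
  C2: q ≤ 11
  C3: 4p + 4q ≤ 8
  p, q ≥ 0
Optimal: p = 2, q = 0
Slack at optimum:
  C1: slack = 3
  C2: slack = 11
  C3: slack = 0 (binding)
  p ≥ 0: p = 2
  q ≥ 0: q = 0 (binding)
Binding constraints: C3, q ≥ 0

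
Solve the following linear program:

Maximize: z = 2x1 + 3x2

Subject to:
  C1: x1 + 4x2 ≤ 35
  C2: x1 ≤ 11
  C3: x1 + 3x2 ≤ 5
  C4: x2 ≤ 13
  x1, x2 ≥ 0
Each vertex is the intersection of two constraint boundaries that also satisfies all remaining constraints:
  x1 = 0 and x2 = 0 → (0, 0)
  x1 + 3x2 = 5 and x2 = 0 → (5, 0)
  x1 + 3x2 = 5 and x1 = 0 → (0, 1.667)

Evaluating z = 2x1 + 3x2 at each vertex:
  (0, 0): z = 0
  (5, 0): z = 10
  (0, 1.667): z = 5

The maximum is at (5, 0) with z = 10.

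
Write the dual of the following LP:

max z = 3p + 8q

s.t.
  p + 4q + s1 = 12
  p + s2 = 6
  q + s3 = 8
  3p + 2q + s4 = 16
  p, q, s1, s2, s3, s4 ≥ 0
Minimize: z = 12y1 + 6y2 + 8y3 + 16y4

Subject to:
  C1: -y1 - y2 - 3y4 ≤ -3
  C2: -4y1 - y3 - 2y4 ≤ -8
  y1, y2, y3, y4 ≥ 0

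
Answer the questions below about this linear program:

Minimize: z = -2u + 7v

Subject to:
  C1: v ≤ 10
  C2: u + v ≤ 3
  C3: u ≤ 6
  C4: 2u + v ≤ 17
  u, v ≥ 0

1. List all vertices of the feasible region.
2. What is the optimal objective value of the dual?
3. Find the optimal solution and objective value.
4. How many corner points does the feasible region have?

1. (0, 0), (3, 0), (0, 3)
2. -6 (by strong duality, equal to the primal optimum)
3. u = 3, v = 0, z = -6
4. 3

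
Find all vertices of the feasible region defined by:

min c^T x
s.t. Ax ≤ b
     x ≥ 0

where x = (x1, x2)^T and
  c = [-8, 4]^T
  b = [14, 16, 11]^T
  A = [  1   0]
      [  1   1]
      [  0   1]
Each vertex is the intersection of two constraint boundaries that also satisfies all remaining constraints:
  x1 = 0 and x2 = 0 → (0, 0)
  x1 = 14 and x2 = 0 → (14, 0)
  x1 = 14 and x1 + x2 = 16 → (14, 2)
  x1 + x2 = 16 and x2 = 11 → (5, 11)
  x2 = 11 and x1 = 0 → (0, 11)

Vertices: (0, 0), (14, 0), (14, 2), (5, 11), (0, 11)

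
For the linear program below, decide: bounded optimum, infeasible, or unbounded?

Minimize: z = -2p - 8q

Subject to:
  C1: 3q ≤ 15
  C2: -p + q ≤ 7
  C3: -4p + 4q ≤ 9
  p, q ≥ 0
Feasible point: (0, 0) satisfies every constraint, so the LP is feasible.
Direction d = (1, 0): for each constraint row a, a·d ≤ 0 —
  (0)(1) + (3)(0) = 0 ≤ 0
  (-1)(1) + (1)(0) = -1 ≤ 0
  (-4)(1) + (4)(0) = -4 ≤ 0
and d ≥ 0, so (0, 0) + t·d stays feasible for every t ≥ 0. Along this ray z = -2p - 8q changes by -2 per unit t, so z → −∞.

Unbounded — the objective can decrease without bound over the feasible region.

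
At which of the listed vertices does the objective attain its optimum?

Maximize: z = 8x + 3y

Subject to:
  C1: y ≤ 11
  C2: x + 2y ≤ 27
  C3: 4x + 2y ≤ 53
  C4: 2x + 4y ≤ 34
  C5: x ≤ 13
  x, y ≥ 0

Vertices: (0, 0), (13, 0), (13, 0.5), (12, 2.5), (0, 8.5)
(13, 0.5) with z = 105.5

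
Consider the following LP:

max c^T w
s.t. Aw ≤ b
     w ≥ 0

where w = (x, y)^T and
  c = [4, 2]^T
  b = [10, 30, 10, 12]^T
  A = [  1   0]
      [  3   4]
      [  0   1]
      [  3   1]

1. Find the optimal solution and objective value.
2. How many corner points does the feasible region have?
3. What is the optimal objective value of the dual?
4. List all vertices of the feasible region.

1. x = 2, y = 6, z = 20
2. 4
3. 20 (by strong duality, equal to the primal optimum)
4. (0, 0), (4, 0), (2, 6), (0, 7.5)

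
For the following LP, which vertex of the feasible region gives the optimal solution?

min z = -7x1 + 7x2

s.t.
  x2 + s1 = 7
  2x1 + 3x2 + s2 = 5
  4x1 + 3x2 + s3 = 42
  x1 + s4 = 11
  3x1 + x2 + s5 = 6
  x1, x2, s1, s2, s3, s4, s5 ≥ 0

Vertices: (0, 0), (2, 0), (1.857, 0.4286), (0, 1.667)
(2, 0) with z = -14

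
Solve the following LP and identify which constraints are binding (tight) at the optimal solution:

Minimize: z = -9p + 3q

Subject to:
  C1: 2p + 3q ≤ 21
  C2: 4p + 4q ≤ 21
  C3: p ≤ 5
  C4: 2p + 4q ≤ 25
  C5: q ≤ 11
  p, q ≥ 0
Optimal: p = 5, q = 0
Slack at optimum:
  C1: slack = 11
  C2: slack = 1
  C3: slack = 0 (binding)
  C4: slack = 15
  C5: slack = 11
  p ≥ 0: p = 5
  q ≥ 0: q = 0 (binding)
Binding constraints: C3, q ≥ 0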